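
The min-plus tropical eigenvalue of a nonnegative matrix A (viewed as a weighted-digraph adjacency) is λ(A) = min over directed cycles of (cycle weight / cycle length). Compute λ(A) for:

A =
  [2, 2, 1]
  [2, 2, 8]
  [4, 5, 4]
λ(A) = 2

Enumerate directed cycles and compute their means (weight / length). Sample:
  cycle 0 → 0: weight = 2, length = 1, mean = 2/1 ≈ 2.000
  cycle 1 → 1: weight = 2, length = 1, mean = 2/1 ≈ 2.000
  cycle 2 → 2: weight = 4, length = 1, mean = 4/1 ≈ 4.000
  cycle 0 → 1 → 0: weight = 4, length = 2, mean = 4/2 ≈ 2.000
  cycle 0 → 2 → 0: weight = 5, length = 2, mean = 5/2 ≈ 2.500
  cycle 1 → 0 → 1: weight = 4, length = 2, mean = 4/2 ≈ 2.000
Minimum mean = 2.000, attained e.g. along the cycle 0 → 0 with weight 2 and length 1. So λ(A) = 2/1 = 2.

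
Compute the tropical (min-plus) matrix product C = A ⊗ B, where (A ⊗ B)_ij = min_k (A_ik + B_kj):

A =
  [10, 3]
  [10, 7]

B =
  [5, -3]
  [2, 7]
A ⊗ B =
  [5, 7]
  [9, 7]

Apply the min-plus product entry-by-entry:
  C[0][0] = min over k of (A[0][0] + B[0][0] = 10 + 5 = 15, A[0][1] + B[1][0] = 3 + 2 = 5) = 5 (attained at k = 1)
  C[0][1] = min over k of (A[0][0] + B[0][1] = 10 + -3 = 7, A[0][1] + B[1][1] = 3 + 7 = 10) = 7 (attained at k = 0)
  C[1][0] = min over k of (A[1][0] + B[0][0] = 10 + 5 = 15, A[1][1] + B[1][0] = 7 + 2 = 9) = 9 (attained at k = 1)
  C[1][1] = min over k of (A[1][0] + B[0][1] = 10 + -3 = 7, A[1][1] + B[1][1] = 7 + 7 = 14) = 7 (attained at k = 0)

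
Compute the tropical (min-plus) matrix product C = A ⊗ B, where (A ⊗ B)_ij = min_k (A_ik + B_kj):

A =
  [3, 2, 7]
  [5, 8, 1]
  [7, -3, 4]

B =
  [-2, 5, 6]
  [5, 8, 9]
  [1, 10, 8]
A ⊗ B =
  [1, 8, 9]
  [2, 10, 9]
  [2, 5, 6]

Apply the min-plus product entry-by-entry:
  C[0][0] = min over k of (A[0][0] + B[0][0] = 3 + -2 = 1, A[0][1] + B[1][0] = 2 + 5 = 7, A[0][2] + B[2][0] = 7 + 1 = 8) = 1 (attained at k = 0)
  C[0][1] = min over k of (A[0][0] + B[0][1] = 3 + 5 = 8, A[0][1] + B[1][1] = 2 + 8 = 10, A[0][2] + B[2][1] = 7 + 10 = 17) = 8 (attained at k = 0)
  C[0][2] = min over k of (A[0][0] + B[0][2] = 3 + 6 = 9, A[0][1] + B[1][2] = 2 + 9 = 11, A[0][2] + B[2][2] = 7 + 8 = 15) = 9 (attained at k = 0)
  C[1][0] = min over k of (A[1][0] + B[0][0] = 5 + -2 = 3, A[1][1] + B[1][0] = 8 + 5 = 13, A[1][2] + B[2][0] = 1 + 1 = 2) = 2 (attained at k = 2)
  C[1][1] = min over k of (A[1][0] + B[0][1] = 5 + 5 = 10, A[1][1] + B[1][1] = 8 + 8 = 16, A[1][2] + B[2][1] = 1 + 10 = 11) = 10 (attained at k = 0)
  C[1][2] = min over k of (A[1][0] + B[0][2] = 5 + 6 = 11, A[1][1] + B[1][2] = 8 + 9 = 17, A[1][2] + B[2][2] = 1 + 8 = 9) = 9 (attained at k = 2)
  C[2][0] = min over k of (A[2][0] + B[0][0] = 7 + -2 = 5, A[2][1] + B[1][0] = -3 + 5 = 2, A[2][2] + B[2][0] = 4 + 1 = 5) = 2 (attained at k = 1)
  C[2][1] = min over k of (A[2][0] + B[0][1] = 7 + 5 = 12, A[2][1] + B[1][1] = -3 + 8 = 5, A[2][2] + B[2][1] = 4 + 10 = 14) = 5 (attained at k = 1)
  C[2][2] = min over k of (A[2][0] + B[0][2] = 7 + 6 = 13, A[2][1] + B[1][2] = -3 + 9 = 6, A[2][2] + B[2][2] = 4 + 8 = 12) = 6 (attained at k = 1)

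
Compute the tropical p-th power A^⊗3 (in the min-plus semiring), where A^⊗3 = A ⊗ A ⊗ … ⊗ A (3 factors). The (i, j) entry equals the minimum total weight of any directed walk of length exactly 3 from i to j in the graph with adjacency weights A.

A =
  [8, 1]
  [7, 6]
A^⊗3 =
  [14, 9]
  [15, 14]

Each entry (A^⊗3)_ij equals the minimum over all length-3 walks i = v_0 → v_1 → … → v_3 = j of Σ_t A[v_t][v_{t+1}]. For example, for (i, j) = (0, 1) we minimise over 4 possible intermediate vertex sequences; the minimum is 9, attained along the walk 0 → 1 → 0 → 1.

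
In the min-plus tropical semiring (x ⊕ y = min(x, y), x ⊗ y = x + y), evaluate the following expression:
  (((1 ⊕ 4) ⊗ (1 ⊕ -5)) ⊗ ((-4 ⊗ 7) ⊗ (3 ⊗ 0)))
(((1 ⊕ 4) ⊗ (1 ⊕ -5)) ⊗ ((-4 ⊗ 7) ⊗ (3 ⊗ 0))) = 2

Expand innermost to outermost. Recall ⊕ takes the minimum of its arguments and ⊗ takes their sum. Working out the expression (((1 ⊕ 4) ⊗ (1 ⊕ -5)) ⊗ ((-4 ⊗ 7) ⊗ (3 ⊗ 0))) gives 2.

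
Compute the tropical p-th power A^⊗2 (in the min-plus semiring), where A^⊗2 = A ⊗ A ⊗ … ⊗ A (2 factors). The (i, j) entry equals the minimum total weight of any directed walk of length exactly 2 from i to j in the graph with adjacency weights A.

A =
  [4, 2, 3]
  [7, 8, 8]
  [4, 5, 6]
A^⊗2 =
  [7, 6, 7]
  [11, 9, 10]
  [8, 6, 7]

Each entry (A^⊗2)_ij equals the minimum over all length-2 walks i = v_0 → v_1 → … → v_2 = j of Σ_t A[v_t][v_{t+1}]. For example, for (i, j) = (0, 2) we minimise over 3 possible intermediate vertex sequences; the minimum is 7, attained along the walk 0 → 0 → 2.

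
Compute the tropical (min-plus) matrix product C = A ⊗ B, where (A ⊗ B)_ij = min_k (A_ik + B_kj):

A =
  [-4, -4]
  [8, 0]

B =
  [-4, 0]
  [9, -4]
A ⊗ B =
  [-8, -8]
  [4, -4]

Apply the min-plus product entry-by-entry:
  C[0][0] = min over k of (A[0][0] + B[0][0] = -4 + -4 = -8, A[0][1] + B[1][0] = -4 + 9 = 5) = -8 (attained at k = 0)
  C[0][1] = min over k of (A[0][0] + B[0][1] = -4 + 0 = -4, A[0][1] + B[1][1] = -4 + -4 = -8) = -8 (attained at k = 1)
  C[1][0] = min over k of (A[1][0] + B[0][0] = 8 + -4 = 4, A[1][1] + B[1][0] = 0 + 9 = 9) = 4 (attained at k = 0)
  C[1][1] = min over k of (A[1][0] + B[0][1] = 8 + 0 = 8, A[1][1] + B[1][1] = 0 + -4 = -4) = -4 (attained at k = 1)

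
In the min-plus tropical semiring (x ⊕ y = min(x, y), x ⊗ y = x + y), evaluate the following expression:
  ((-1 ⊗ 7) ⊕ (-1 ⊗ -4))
((-1 ⊗ 7) ⊕ (-1 ⊗ -4)) = -5

Expand innermost to outermost. Recall ⊕ takes the minimum of its arguments and ⊗ takes their sum. Working out the expression ((-1 ⊗ 7) ⊕ (-1 ⊗ -4)) gives -5.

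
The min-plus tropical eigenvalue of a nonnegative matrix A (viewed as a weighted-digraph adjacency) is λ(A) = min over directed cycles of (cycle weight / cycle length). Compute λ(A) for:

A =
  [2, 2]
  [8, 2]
λ(A) = 2

Enumerate directed cycles and compute their means (weight / length). Sample:
  cycle 0 → 0: weight = 2, length = 1, mean = 2/1 ≈ 2.000
  cycle 1 → 1: weight = 2, length = 1, mean = 2/1 ≈ 2.000
  cycle 0 → 1 → 0: weight = 10, length = 2, mean = 10/2 ≈ 5.000
  cycle 1 → 0 → 1: weight = 10, length = 2, mean = 10/2 ≈ 5.000
Minimum mean = 2.000, attained e.g. along the cycle 0 → 0 with weight 2 and length 1. So λ(A) = 2/1 = 2.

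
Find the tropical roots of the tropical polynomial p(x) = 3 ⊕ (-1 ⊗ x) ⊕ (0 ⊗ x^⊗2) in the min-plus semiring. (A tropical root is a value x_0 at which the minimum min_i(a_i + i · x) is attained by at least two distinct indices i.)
Roots: {-1, 4}

Each tropical root is a break point of the lower envelope of the lines y = a_i + i · x (there are 3 lines, with slopes 0, 1, ..., 2). Only the lines that attain the minimum somewhere contribute to roots; other lines are dominated. Here the surviving (envelope) indices are i = 2, i = 1, i = 0.
Intersections between consecutive envelope lines give the roots: for adjacent envelope indices i < j the intersection is x = (a_i − a_j) / (j − i). Reading off the sorted break points: {-1, 4}.
Verification: at each break x_0, at least two indices attain the minimum of min_i(a_i + i · x_0).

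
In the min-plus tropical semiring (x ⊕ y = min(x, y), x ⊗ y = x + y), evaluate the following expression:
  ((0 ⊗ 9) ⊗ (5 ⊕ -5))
((0 ⊗ 9) ⊗ (5 ⊕ -5)) = 4

Expand innermost to outermost. Recall ⊕ takes the minimum of its arguments and ⊗ takes their sum. Working out the expression ((0 ⊗ 9) ⊗ (5 ⊕ -5)) gives 4.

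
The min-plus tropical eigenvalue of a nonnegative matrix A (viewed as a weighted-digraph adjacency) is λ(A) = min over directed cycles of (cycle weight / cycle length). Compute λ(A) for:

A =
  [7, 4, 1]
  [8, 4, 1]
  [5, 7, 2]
λ(A) = 2

Enumerate directed cycles and compute their means (weight / length). Sample:
  cycle 0 → 0: weight = 7, length = 1, mean = 7/1 ≈ 7.000
  cycle 1 → 1: weight = 4, length = 1, mean = 4/1 ≈ 4.000
  cycle 2 → 2: weight = 2, length = 1, mean = 2/1 ≈ 2.000
  cycle 0 → 1 → 0: weight = 12, length = 2, mean = 12/2 ≈ 6.000
  cycle 0 → 2 → 0: weight = 6, length = 2, mean = 6/2 ≈ 3.000
  cycle 1 → 0 → 1: weight = 12, length = 2, mean = 12/2 ≈ 6.000
Minimum mean = 2.000, attained e.g. along the cycle 2 → 2 with weight 2 and length 1. So λ(A) = 2/1 = 2.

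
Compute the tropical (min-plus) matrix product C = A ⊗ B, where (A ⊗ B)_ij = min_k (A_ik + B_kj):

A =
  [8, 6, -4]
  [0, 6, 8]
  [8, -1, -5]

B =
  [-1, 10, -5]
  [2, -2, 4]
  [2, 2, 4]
A ⊗ B =
  [-2, -2, 0]
  [-1, 4, -5]
  [-3, -3, -1]

Apply the min-plus product entry-by-entry:
  C[0][0] = min over k of (A[0][0] + B[0][0] = 8 + -1 = 7, A[0][1] + B[1][0] = 6 + 2 = 8, A[0][2] + B[2][0] = -4 + 2 = -2) = -2 (attained at k = 2)
  C[0][1] = min over k of (A[0][0] + B[0][1] = 8 + 10 = 18, A[0][1] + B[1][1] = 6 + -2 = 4, A[0][2] + B[2][1] = -4 + 2 = -2) = -2 (attained at k = 2)
  C[0][2] = min over k of (A[0][0] + B[0][2] = 8 + -5 = 3, A[0][1] + B[1][2] = 6 + 4 = 10, A[0][2] + B[2][2] = -4 + 4 = 0) = 0 (attained at k = 2)
  C[1][0] = min over k of (A[1][0] + B[0][0] = 0 + -1 = -1, A[1][1] + B[1][0] = 6 + 2 = 8, A[1][2] + B[2][0] = 8 + 2 = 10) = -1 (attained at k = 0)
  C[1][1] = min over k of (A[1][0] + B[0][1] = 0 + 10 = 10, A[1][1] + B[1][1] = 6 + -2 = 4, A[1][2] + B[2][1] = 8 + 2 = 10) = 4 (attained at k = 1)
  C[1][2] = min over k of (A[1][0] + B[0][2] = 0 + -5 = -5, A[1][1] + B[1][2] = 6 + 4 = 10, A[1][2] + B[2][2] = 8 + 4 = 12) = -5 (attained at k = 0)
  C[2][0] = min over k of (A[2][0] + B[0][0] = 8 + -1 = 7, A[2][1] + B[1][0] = -1 + 2 = 1, A[2][2] + B[2][0] = -5 + 2 = -3) = -3 (attained at k = 2)
  C[2][1] = min over k of (A[2][0] + B[0][1] = 8 + 10 = 18, A[2][1] + B[1][1] = -1 + -2 = -3, A[2][2] + B[2][1] = -5 + 2 = -3) = -3 (attained at k = 1)
  C[2][2] = min over k of (A[2][0] + B[0][2] = 8 + -5 = 3, A[2][1] + B[1][2] = -1 + 4 = 3, A[2][2] + B[2][2] = -5 + 4 = -1) = -1 (attained at k = 2)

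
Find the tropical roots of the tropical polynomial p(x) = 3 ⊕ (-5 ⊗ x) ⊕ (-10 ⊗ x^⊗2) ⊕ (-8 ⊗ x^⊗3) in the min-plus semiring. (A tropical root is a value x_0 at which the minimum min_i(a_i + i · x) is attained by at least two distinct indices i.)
Roots: {-2, 5, 8}

Each tropical root is a break point of the lower envelope of the lines y = a_i + i · x (there are 4 lines, with slopes 0, 1, ..., 3). Only the lines that attain the minimum somewhere contribute to roots; other lines are dominated. Here the surviving (envelope) indices are i = 3, i = 2, i = 1, i = 0.
Intersections between consecutive envelope lines give the roots: for adjacent envelope indices i < j the intersection is x = (a_i − a_j) / (j − i). Reading off the sorted break points: {-2, 5, 8}.
Verification: at each break x_0, at least two indices attain the minimum of min_i(a_i + i · x_0).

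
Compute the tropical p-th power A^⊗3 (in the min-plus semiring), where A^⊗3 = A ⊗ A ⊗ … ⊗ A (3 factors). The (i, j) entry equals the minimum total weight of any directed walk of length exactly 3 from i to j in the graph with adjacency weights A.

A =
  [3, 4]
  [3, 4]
A^⊗3 =
  [9, 10]
  [9, 10]

Each entry (A^⊗3)_ij equals the minimum over all length-3 walks i = v_0 → v_1 → … → v_3 = j of Σ_t A[v_t][v_{t+1}]. For example, for (i, j) = (0, 1) we minimise over 4 possible intermediate vertex sequences; the minimum is 10, attained along the walk 0 → 0 → 0 → 1.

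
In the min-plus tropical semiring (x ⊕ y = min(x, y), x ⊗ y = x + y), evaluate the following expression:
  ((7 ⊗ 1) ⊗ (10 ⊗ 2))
((7 ⊗ 1) ⊗ (10 ⊗ 2)) = 20

Expand innermost to outermost. Recall ⊕ takes the minimum of its arguments and ⊗ takes their sum. Working out the expression ((7 ⊗ 1) ⊗ (10 ⊗ 2)) gives 20.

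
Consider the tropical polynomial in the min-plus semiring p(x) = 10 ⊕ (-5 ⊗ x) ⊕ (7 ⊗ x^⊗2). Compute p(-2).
p(-2) = -7

A tropical monomial a ⊗ x^⊗i evaluates to a + i · x. Evaluating each term at x = -2:
  Term 0 contributes 10 + 0 · -2 = 10
  Term 1 contributes -5 + 1 · -2 = -7
  Term 2 contributes 7 + 2 · -2 = 3
p(-2) = ⊕ of these = min[10, -7, 3] = -7.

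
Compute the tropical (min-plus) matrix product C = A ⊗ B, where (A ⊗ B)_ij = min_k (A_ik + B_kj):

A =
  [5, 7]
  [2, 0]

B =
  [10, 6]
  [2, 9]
A ⊗ B =
  [9, 11]
  [2, 8]

Apply the min-plus product entry-by-entry:
  C[0][0] = min over k of (A[0][0] + B[0][0] = 5 + 10 = 15, A[0][1] + B[1][0] = 7 + 2 = 9) = 9 (attained at k = 1)
  C[0][1] = min over k of (A[0][0] + B[0][1] = 5 + 6 = 11, A[0][1] + B[1][1] = 7 + 9 = 16) = 11 (attained at k = 0)
  C[1][0] = min over k of (A[1][0] + B[0][0] = 2 + 10 = 12, A[1][1] + B[1][0] = 0 + 2 = 2) = 2 (attained at k = 1)
  C[1][1] = min over k of (A[1][0] + B[0][1] = 2 + 6 = 8, A[1][1] + B[1][1] = 0 + 9 = 9) = 8 (attained at k = 0)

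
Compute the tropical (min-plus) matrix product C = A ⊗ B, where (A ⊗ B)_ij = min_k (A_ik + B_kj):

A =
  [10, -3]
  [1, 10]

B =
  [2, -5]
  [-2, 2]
A ⊗ B =
  [-5, -1]
  [3, -4]

Apply the min-plus product entry-by-entry:
  C[0][0] = min over k of (A[0][0] + B[0][0] = 10 + 2 = 12, A[0][1] + B[1][0] = -3 + -2 = -5) = -5 (attained at k = 1)
  C[0][1] = min over k of (A[0][0] + B[0][1] = 10 + -5 = 5, A[0][1] + B[1][1] = -3 + 2 = -1) = -1 (attained at k = 1)
  C[1][0] = min over k of (A[1][0] + B[0][0] = 1 + 2 = 3, A[1][1] + B[1][0] = 10 + -2 = 8) = 3 (attained at k = 0)
  C[1][1] = min over k of (A[1][0] + B[0][1] = 1 + -5 = -4, A[1][1] + B[1][1] = 10 + 2 = 12) = -4 (attained at k = 0)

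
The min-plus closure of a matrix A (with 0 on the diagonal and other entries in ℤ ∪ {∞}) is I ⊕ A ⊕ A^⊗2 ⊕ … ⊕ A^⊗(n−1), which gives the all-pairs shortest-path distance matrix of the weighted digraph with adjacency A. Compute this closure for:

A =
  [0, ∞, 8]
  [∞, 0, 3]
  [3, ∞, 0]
Closure =
  [0, ∞, 8]
  [6, 0, 3]
  [3, ∞, 0]

This is the Floyd-Warshall all-pairs shortest-path computation. For each intermediate vertex k = 0, 1, …, 2, update dist[i][j] ← min(dist[i][j], dist[i][k] + dist[k][j]). The final matrix gives, for each (i, j), the minimum total weight of any directed path from i to j (possibly empty when i = j).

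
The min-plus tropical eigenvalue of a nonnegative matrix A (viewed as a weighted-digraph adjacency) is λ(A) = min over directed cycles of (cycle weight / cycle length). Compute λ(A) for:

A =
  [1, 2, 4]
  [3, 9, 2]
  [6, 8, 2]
λ(A) = 1

Enumerate directed cycles and compute their means (weight / length). Sample:
  cycle 0 → 0: weight = 1, length = 1, mean = 1/1 ≈ 1.000
  cycle 1 → 1: weight = 9, length = 1, mean = 9/1 ≈ 9.000
  cycle 2 → 2: weight = 2, length = 1, mean = 2/1 ≈ 2.000
  cycle 0 → 1 → 0: weight = 5, length = 2, mean = 5/2 ≈ 2.500
  cycle 0 → 2 → 0: weight = 10, length = 2, mean = 10/2 ≈ 5.000
  cycle 1 → 0 → 1: weight = 5, length = 2, mean = 5/2 ≈ 2.500
Minimum mean = 1.000, attained e.g. along the cycle 0 → 0 with weight 1 and length 1. So λ(A) = 1/1 = 1.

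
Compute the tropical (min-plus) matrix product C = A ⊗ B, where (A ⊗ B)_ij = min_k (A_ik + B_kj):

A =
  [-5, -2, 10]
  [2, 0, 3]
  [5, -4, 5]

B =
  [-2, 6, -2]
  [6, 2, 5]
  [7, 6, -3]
A ⊗ B =
  [-7, 0, -7]
  [0, 2, 0]
  [2, -2, 1]

Apply the min-plus product entry-by-entry:
  C[0][0] = min over k of (A[0][0] + B[0][0] = -5 + -2 = -7, A[0][1] + B[1][0] = -2 + 6 = 4, A[0][2] + B[2][0] = 10 + 7 = 17) = -7 (attained at k = 0)
  C[0][1] = min over k of (A[0][0] + B[0][1] = -5 + 6 = 1, A[0][1] + B[1][1] = -2 + 2 = 0, A[0][2] + B[2][1] = 10 + 6 = 16) = 0 (attained at k = 1)
  C[0][2] = min over k of (A[0][0] + B[0][2] = -5 + -2 = -7, A[0][1] + B[1][2] = -2 + 5 = 3, A[0][2] + B[2][2] = 10 + -3 = 7) = -7 (attained at k = 0)
  C[1][0] = min over k of (A[1][0] + B[0][0] = 2 + -2 = 0, A[1][1] + B[1][0] = 0 + 6 = 6, A[1][2] + B[2][0] = 3 + 7 = 10) = 0 (attained at k = 0)
  C[1][1] = min over k of (A[1][0] + B[0][1] = 2 + 6 = 8, A[1][1] + B[1][1] = 0 + 2 = 2, A[1][2] + B[2][1] = 3 + 6 = 9) = 2 (attained at k = 1)
  C[1][2] = min over k of (A[1][0] + B[0][2] = 2 + -2 = 0, A[1][1] + B[1][2] = 0 + 5 = 5, A[1][2] + B[2][2] = 3 + -3 = 0) = 0 (attained at k = 0)
  C[2][0] = min over k of (A[2][0] + B[0][0] = 5 + -2 = 3, A[2][1] + B[1][0] = -4 + 6 = 2, A[2][2] + B[2][0] = 5 + 7 = 12) = 2 (attained at k = 1)
  C[2][1] = min over k of (A[2][0] + B[0][1] = 5 + 6 = 11, A[2][1] + B[1][1] = -4 + 2 = -2, A[2][2] + B[2][1] = 5 + 6 = 11) = -2 (attained at k = 1)
  C[2][2] = min over k of (A[2][0] + B[0][2] = 5 + -2 = 3, A[2][1] + B[1][2] = -4 + 5 = 1, A[2][2] + B[2][2] = 5 + -3 = 2) = 1 (attained at k = 1)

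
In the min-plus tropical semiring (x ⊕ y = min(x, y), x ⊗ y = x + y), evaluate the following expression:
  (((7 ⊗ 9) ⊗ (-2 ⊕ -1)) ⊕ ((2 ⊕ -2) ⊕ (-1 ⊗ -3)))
(((7 ⊗ 9) ⊗ (-2 ⊕ -1)) ⊕ ((2 ⊕ -2) ⊕ (-1 ⊗ -3))) = -4

Expand innermost to outermost. Recall ⊕ takes the minimum of its arguments and ⊗ takes their sum. Working out the expression (((7 ⊗ 9) ⊗ (-2 ⊕ -1)) ⊕ ((2 ⊕ -2) ⊕ (-1 ⊗ -3))) gives -4.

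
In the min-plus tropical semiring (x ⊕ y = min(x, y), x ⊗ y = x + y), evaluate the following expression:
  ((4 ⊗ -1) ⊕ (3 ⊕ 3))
((4 ⊗ -1) ⊕ (3 ⊕ 3)) = 3

Expand innermost to outermost. Recall ⊕ takes the minimum of its arguments and ⊗ takes their sum. Working out the expression ((4 ⊗ -1) ⊕ (3 ⊕ 3)) gives 3.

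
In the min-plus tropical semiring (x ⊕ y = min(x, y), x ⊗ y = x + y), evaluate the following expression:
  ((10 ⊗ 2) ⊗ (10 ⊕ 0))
((10 ⊗ 2) ⊗ (10 ⊕ 0)) = 12

Expand innermost to outermost. Recall ⊕ takes the minimum of its arguments and ⊗ takes their sum. Working out the expression ((10 ⊗ 2) ⊗ (10 ⊕ 0)) gives 12.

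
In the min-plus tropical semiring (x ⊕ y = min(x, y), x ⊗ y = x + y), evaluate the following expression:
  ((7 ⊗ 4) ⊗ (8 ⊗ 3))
((7 ⊗ 4) ⊗ (8 ⊗ 3)) = 22

Expand innermost to outermost. Recall ⊕ takes the minimum of its arguments and ⊗ takes their sum. Working out the expression ((7 ⊗ 4) ⊗ (8 ⊗ 3)) gives 22.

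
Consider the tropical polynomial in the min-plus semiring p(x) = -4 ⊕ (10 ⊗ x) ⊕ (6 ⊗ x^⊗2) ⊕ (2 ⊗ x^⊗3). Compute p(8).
p(8) = -4

A tropical monomial a ⊗ x^⊗i evaluates to a + i · x. Evaluating each term at x = 8:
  Term 0 contributes -4 + 0 · 8 = -4
  Term 1 contributes 10 + 1 · 8 = 18
  Term 2 contributes 6 + 2 · 8 = 22
  Term 3 contributes 2 + 3 · 8 = 26
p(8) = ⊕ of these = min[-4, 18, 22, 26] = -4.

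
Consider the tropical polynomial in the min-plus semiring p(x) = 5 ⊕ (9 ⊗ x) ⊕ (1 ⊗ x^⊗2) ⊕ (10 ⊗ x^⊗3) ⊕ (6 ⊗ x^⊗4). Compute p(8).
p(8) = 5

A tropical monomial a ⊗ x^⊗i evaluates to a + i · x. Evaluating each term at x = 8:
  Term 0 contributes 5 + 0 · 8 = 5
  Term 1 contributes 9 + 1 · 8 = 17
  Term 2 contributes 1 + 2 · 8 = 17
  Term 3 contributes 10 + 3 · 8 = 34
  Term 4 contributes 6 + 4 · 8 = 38
p(8) = ⊕ of these = min[5, 17, 17, 34, 38] = 5.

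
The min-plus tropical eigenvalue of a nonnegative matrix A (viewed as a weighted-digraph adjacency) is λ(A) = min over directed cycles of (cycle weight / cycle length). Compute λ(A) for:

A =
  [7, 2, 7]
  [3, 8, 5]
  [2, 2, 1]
λ(A) = 1

Enumerate directed cycles and compute their means (weight / length). Sample:
  cycle 0 → 0: weight = 7, length = 1, mean = 7/1 ≈ 7.000
  cycle 1 → 1: weight = 8, length = 1, mean = 8/1 ≈ 8.000
  cycle 2 → 2: weight = 1, length = 1, mean = 1/1 ≈ 1.000
  cycle 0 → 1 → 0: weight = 5, length = 2, mean = 5/2 ≈ 2.500
  cycle 0 → 2 → 0: weight = 9, length = 2, mean = 9/2 ≈ 4.500
  cycle 1 → 0 → 1: weight = 5, length = 2, mean = 5/2 ≈ 2.500
Minimum mean = 1.000, attained e.g. along the cycle 2 → 2 with weight 1 and length 1. So λ(A) = 1/1 = 1.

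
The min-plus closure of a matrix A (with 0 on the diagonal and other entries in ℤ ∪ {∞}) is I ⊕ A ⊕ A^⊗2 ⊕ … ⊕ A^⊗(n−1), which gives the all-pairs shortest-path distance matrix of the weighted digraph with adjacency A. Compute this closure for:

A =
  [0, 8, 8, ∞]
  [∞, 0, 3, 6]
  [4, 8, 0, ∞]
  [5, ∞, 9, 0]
Closure =
  [0, 8, 8, 14]
  [7, 0, 3, 6]
  [4, 8, 0, 14]
  [5, 13, 9, 0]

This is the Floyd-Warshall all-pairs shortest-path computation. For each intermediate vertex k = 0, 1, …, 3, update dist[i][j] ← min(dist[i][j], dist[i][k] + dist[k][j]). The final matrix gives, for each (i, j), the minimum total weight of any directed path from i to j (possibly empty when i = j).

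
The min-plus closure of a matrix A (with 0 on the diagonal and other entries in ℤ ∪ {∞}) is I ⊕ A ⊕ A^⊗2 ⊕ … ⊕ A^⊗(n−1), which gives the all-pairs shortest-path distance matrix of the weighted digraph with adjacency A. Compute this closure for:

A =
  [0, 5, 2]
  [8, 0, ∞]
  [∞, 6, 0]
Closure =
  [0, 5, 2]
  [8, 0, 10]
  [14, 6, 0]

This is the Floyd-Warshall all-pairs shortest-path computation. For each intermediate vertex k = 0, 1, …, 2, update dist[i][j] ← min(dist[i][j], dist[i][k] + dist[k][j]). The final matrix gives, for each (i, j), the minimum total weight of any directed path from i to j (possibly empty when i = j).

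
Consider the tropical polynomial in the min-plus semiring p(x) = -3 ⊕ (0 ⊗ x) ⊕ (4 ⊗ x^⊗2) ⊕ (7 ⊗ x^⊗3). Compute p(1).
p(1) = -3

A tropical monomial a ⊗ x^⊗i evaluates to a + i · x. Evaluating each term at x = 1:
  Term 0 contributes -3 + 0 · 1 = -3
  Term 1 contributes 0 + 1 · 1 = 1
  Term 2 contributes 4 + 2 · 1 = 6
  Term 3 contributes 7 + 3 · 1 = 10
p(1) = ⊕ of these = min[-3, 1, 6, 10] = -3.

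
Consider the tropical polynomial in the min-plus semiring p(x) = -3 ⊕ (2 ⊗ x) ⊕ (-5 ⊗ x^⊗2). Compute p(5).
p(5) = -3

A tropical monomial a ⊗ x^⊗i evaluates to a + i · x. Evaluating each term at x = 5:
  Term 0 contributes -3 + 0 · 5 = -3
  Term 1 contributes 2 + 1 · 5 = 7
  Term 2 contributes -5 + 2 · 5 = 5
p(5) = ⊕ of these = min[-3, 7, 5] = -3.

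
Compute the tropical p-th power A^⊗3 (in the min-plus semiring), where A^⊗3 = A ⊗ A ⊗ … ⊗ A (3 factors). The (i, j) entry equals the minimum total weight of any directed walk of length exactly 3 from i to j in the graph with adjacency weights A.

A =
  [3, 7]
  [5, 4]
A^⊗3 =
  [9, 13]
  [11, 12]

Each entry (A^⊗3)_ij equals the minimum over all length-3 walks i = v_0 → v_1 → … → v_3 = j of Σ_t A[v_t][v_{t+1}]. For example, for (i, j) = (0, 1) we minimise over 4 possible intermediate vertex sequences; the minimum is 13, attained along the walk 0 → 0 → 0 → 1.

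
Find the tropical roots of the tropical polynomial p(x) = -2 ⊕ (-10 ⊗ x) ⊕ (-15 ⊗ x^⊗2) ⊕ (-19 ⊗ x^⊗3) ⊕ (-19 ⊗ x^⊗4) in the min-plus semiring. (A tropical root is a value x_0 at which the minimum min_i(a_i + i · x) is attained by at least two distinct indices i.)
Roots: {0, 4, 5, 8}

Each tropical root is a break point of the lower envelope of the lines y = a_i + i · x (there are 5 lines, with slopes 0, 1, ..., 4). Only the lines that attain the minimum somewhere contribute to roots; other lines are dominated. Here the surviving (envelope) indices are i = 4, i = 3, i = 2, i = 1, i = 0.
Intersections between consecutive envelope lines give the roots: for adjacent envelope indices i < j the intersection is x = (a_i − a_j) / (j − i). Reading off the sorted break points: {0, 4, 5, 8}.
Verification: at each break x_0, at least two indices attain the minimum of min_i(a_i + i · x_0).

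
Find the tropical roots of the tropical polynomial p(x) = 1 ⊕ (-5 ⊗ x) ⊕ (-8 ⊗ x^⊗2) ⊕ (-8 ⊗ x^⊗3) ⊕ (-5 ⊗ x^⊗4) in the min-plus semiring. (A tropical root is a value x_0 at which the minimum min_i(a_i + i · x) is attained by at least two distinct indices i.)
Roots: {-3, 0, 3, 6}

Each tropical root is a break point of the lower envelope of the lines y = a_i + i · x (there are 5 lines, with slopes 0, 1, ..., 4). Only the lines that attain the minimum somewhere contribute to roots; other lines are dominated. Here the surviving (envelope) indices are i = 4, i = 3, i = 2, i = 1, i = 0.
Intersections between consecutive envelope lines give the roots: for adjacent envelope indices i < j the intersection is x = (a_i − a_j) / (j − i). Reading off the sorted break points: {-3, 0, 3, 6}.
Verification: at each break x_0, at least two indices attain the minimum of min_i(a_i + i · x_0).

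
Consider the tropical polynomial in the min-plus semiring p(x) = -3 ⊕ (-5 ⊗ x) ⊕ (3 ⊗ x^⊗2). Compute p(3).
p(3) = -3

A tropical monomial a ⊗ x^⊗i evaluates to a + i · x. Evaluating each term at x = 3:
  Term 0 contributes -3 + 0 · 3 = -3
  Term 1 contributes -5 + 1 · 3 = -2
  Term 2 contributes 3 + 2 · 3 = 9
p(3) = ⊕ of these = min[-3, -2, 9] = -3.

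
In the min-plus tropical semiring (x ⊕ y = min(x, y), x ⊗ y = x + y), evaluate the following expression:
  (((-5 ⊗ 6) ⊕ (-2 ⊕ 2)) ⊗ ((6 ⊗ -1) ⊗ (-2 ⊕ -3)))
(((-5 ⊗ 6) ⊕ (-2 ⊕ 2)) ⊗ ((6 ⊗ -1) ⊗ (-2 ⊕ -3))) = 0

Expand innermost to outermost. Recall ⊕ takes the minimum of its arguments and ⊗ takes their sum. Working out the expression (((-5 ⊗ 6) ⊕ (-2 ⊕ 2)) ⊗ ((6 ⊗ -1) ⊗ (-2 ⊕ -3))) gives 0.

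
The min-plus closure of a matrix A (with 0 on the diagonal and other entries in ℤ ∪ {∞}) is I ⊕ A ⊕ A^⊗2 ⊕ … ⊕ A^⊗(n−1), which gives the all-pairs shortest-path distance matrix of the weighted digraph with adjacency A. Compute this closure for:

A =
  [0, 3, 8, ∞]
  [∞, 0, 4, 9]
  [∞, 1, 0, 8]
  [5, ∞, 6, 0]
Closure =
  [0, 3, 7, 12]
  [14, 0, 4, 9]
  [13, 1, 0, 8]
  [5, 7, 6, 0]

This is the Floyd-Warshall all-pairs shortest-path computation. For each intermediate vertex k = 0, 1, …, 3, update dist[i][j] ← min(dist[i][j], dist[i][k] + dist[k][j]). The final matrix gives, for each (i, j), the minimum total weight of any directed path from i to j (possibly empty when i = j).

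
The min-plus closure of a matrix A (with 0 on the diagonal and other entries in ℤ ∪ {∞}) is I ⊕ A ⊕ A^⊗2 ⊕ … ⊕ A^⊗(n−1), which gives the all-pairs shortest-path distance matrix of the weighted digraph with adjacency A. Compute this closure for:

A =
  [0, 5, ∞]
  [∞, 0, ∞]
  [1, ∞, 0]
Closure =
  [0, 5, ∞]
  [∞, 0, ∞]
  [1, 6, 0]

This is the Floyd-Warshall all-pairs shortest-path computation. For each intermediate vertex k = 0, 1, …, 2, update dist[i][j] ← min(dist[i][j], dist[i][k] + dist[k][j]). The final matrix gives, for each (i, j), the minimum total weight of any directed path from i to j (possibly empty when i = j).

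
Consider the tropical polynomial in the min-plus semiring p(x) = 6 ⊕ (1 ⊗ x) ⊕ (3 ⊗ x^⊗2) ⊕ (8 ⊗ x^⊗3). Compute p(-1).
p(-1) = 0

A tropical monomial a ⊗ x^⊗i evaluates to a + i · x. Evaluating each term at x = -1:
  Term 0 contributes 6 + 0 · -1 = 6
  Term 1 contributes 1 + 1 · -1 = 0
  Term 2 contributes 3 + 2 · -1 = 1
  Term 3 contributes 8 + 3 · -1 = 5
p(-1) = ⊕ of these = min[6, 0, 1, 5] = 0.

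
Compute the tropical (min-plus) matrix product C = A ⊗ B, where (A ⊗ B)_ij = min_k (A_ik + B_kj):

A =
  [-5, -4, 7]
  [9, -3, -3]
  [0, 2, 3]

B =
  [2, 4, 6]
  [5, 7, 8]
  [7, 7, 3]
A ⊗ B =
  [-3, -1, 1]
  [2, 4, 0]
  [2, 4, 6]

Apply the min-plus product entry-by-entry:
  C[0][0] = min over k of (A[0][0] + B[0][0] = -5 + 2 = -3, A[0][1] + B[1][0] = -4 + 5 = 1, A[0][2] + B[2][0] = 7 + 7 = 14) = -3 (attained at k = 0)
  C[0][1] = min over k of (A[0][0] + B[0][1] = -5 + 4 = -1, A[0][1] + B[1][1] = -4 + 7 = 3, A[0][2] + B[2][1] = 7 + 7 = 14) = -1 (attained at k = 0)
  C[0][2] = min over k of (A[0][0] + B[0][2] = -5 + 6 = 1, A[0][1] + B[1][2] = -4 + 8 = 4, A[0][2] + B[2][2] = 7 + 3 = 10) = 1 (attained at k = 0)
  C[1][0] = min over k of (A[1][0] + B[0][0] = 9 + 2 = 11, A[1][1] + B[1][0] = -3 + 5 = 2, A[1][2] + B[2][0] = -3 + 7 = 4) = 2 (attained at k = 1)
  C[1][1] = min over k of (A[1][0] + B[0][1] = 9 + 4 = 13, A[1][1] + B[1][1] = -3 + 7 = 4, A[1][2] + B[2][1] = -3 + 7 = 4) = 4 (attained at k = 1)
  C[1][2] = min over k of (A[1][0] + B[0][2] = 9 + 6 = 15, A[1][1] + B[1][2] = -3 + 8 = 5, A[1][2] + B[2][2] = -3 + 3 = 0) = 0 (attained at k = 2)
  C[2][0] = min over k of (A[2][0] + B[0][0] = 0 + 2 = 2, A[2][1] + B[1][0] = 2 + 5 = 7, A[2][2] + B[2][0] = 3 + 7 = 10) = 2 (attained at k = 0)
  C[2][1] = min over k of (A[2][0] + B[0][1] = 0 + 4 = 4, A[2][1] + B[1][1] = 2 + 7 = 9, A[2][2] + B[2][1] = 3 + 7 = 10) = 4 (attained at k = 0)
  C[2][2] = min over k of (A[2][0] + B[0][2] = 0 + 6 = 6, A[2][1] + B[1][2] = 2 + 8 = 10, A[2][2] + B[2][2] = 3 + 3 = 6) = 6 (attained at k = 0)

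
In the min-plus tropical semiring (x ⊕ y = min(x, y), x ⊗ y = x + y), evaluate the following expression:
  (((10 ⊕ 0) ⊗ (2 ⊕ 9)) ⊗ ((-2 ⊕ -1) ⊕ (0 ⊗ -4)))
(((10 ⊕ 0) ⊗ (2 ⊕ 9)) ⊗ ((-2 ⊕ -1) ⊕ (0 ⊗ -4))) = -2

Expand innermost to outermost. Recall ⊕ takes the minimum of its arguments and ⊗ takes their sum. Working out the expression (((10 ⊕ 0) ⊗ (2 ⊕ 9)) ⊗ ((-2 ⊕ -1) ⊕ (0 ⊗ -4))) gives -2.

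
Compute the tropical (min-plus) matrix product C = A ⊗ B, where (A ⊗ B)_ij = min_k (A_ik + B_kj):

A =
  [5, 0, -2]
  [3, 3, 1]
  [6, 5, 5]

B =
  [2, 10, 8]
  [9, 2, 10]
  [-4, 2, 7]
A ⊗ B =
  [-6, 0, 5]
  [-3, 3, 8]
  [1, 7, 12]

Apply the min-plus product entry-by-entry:
  C[0][0] = min over k of (A[0][0] + B[0][0] = 5 + 2 = 7, A[0][1] + B[1][0] = 0 + 9 = 9, A[0][2] + B[2][0] = -2 + -4 = -6) = -6 (attained at k = 2)
  C[0][1] = min over k of (A[0][0] + B[0][1] = 5 + 10 = 15, A[0][1] + B[1][1] = 0 + 2 = 2, A[0][2] + B[2][1] = -2 + 2 = 0) = 0 (attained at k = 2)
  C[0][2] = min over k of (A[0][0] + B[0][2] = 5 + 8 = 13, A[0][1] + B[1][2] = 0 + 10 = 10, A[0][2] + B[2][2] = -2 + 7 = 5) = 5 (attained at k = 2)
  C[1][0] = min over k of (A[1][0] + B[0][0] = 3 + 2 = 5, A[1][1] + B[1][0] = 3 + 9 = 12, A[1][2] + B[2][0] = 1 + -4 = -3) = -3 (attained at k = 2)
  C[1][1] = min over k of (A[1][0] + B[0][1] = 3 + 10 = 13, A[1][1] + B[1][1] = 3 + 2 = 5, A[1][2] + B[2][1] = 1 + 2 = 3) = 3 (attained at k = 2)
  C[1][2] = min over k of (A[1][0] + B[0][2] = 3 + 8 = 11, A[1][1] + B[1][2] = 3 + 10 = 13, A[1][2] + B[2][2] = 1 + 7 = 8) = 8 (attained at k = 2)
  C[2][0] = min over k of (A[2][0] + B[0][0] = 6 + 2 = 8, A[2][1] + B[1][0] = 5 + 9 = 14, A[2][2] + B[2][0] = 5 + -4 = 1) = 1 (attained at k = 2)
  C[2][1] = min over k of (A[2][0] + B[0][1] = 6 + 10 = 16, A[2][1] + B[1][1] = 5 + 2 = 7, A[2][2] + B[2][1] = 5 + 2 = 7) = 7 (attained at k = 1)
  C[2][2] = min over k of (A[2][0] + B[0][2] = 6 + 8 = 14, A[2][1] + B[1][2] = 5 + 10 = 15, A[2][2] + B[2][2] = 5 + 7 = 12) = 12 (attained at k = 2)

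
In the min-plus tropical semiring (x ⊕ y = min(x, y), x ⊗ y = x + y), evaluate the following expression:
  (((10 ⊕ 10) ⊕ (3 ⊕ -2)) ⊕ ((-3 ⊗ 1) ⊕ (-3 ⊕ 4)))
(((10 ⊕ 10) ⊕ (3 ⊕ -2)) ⊕ ((-3 ⊗ 1) ⊕ (-3 ⊕ 4))) = -3

Expand innermost to outermost. Recall ⊕ takes the minimum of its arguments and ⊗ takes their sum. Working out the expression (((10 ⊕ 10) ⊕ (3 ⊕ -2)) ⊕ ((-3 ⊗ 1) ⊕ (-3 ⊕ 4))) gives -3.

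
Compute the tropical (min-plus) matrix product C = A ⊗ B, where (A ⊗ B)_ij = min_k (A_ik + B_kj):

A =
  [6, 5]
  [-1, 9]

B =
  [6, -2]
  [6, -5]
A ⊗ B =
  [11, 0]
  [5, -3]

Apply the min-plus product entry-by-entry:
  C[0][0] = min over k of (A[0][0] + B[0][0] = 6 + 6 = 12, A[0][1] + B[1][0] = 5 + 6 = 11) = 11 (attained at k = 1)
  C[0][1] = min over k of (A[0][0] + B[0][1] = 6 + -2 = 4, A[0][1] + B[1][1] = 5 + -5 = 0) = 0 (attained at k = 1)
  C[1][0] = min over k of (A[1][0] + B[0][0] = -1 + 6 = 5, A[1][1] + B[1][0] = 9 + 6 = 15) = 5 (attained at k = 0)
  C[1][1] = min over k of (A[1][0] + B[0][1] = -1 + -2 = -3, A[1][1] + B[1][1] = 9 + -5 = 4) = -3 (attained at k = 0)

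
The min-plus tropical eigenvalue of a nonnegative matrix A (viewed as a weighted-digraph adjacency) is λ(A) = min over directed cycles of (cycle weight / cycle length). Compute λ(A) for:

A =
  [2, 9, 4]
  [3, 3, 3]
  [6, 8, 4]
λ(A) = 2

Enumerate directed cycles and compute their means (weight / length). Sample:
  cycle 0 → 0: weight = 2, length = 1, mean = 2/1 ≈ 2.000
  cycle 1 → 1: weight = 3, length = 1, mean = 3/1 ≈ 3.000
  cycle 2 → 2: weight = 4, length = 1, mean = 4/1 ≈ 4.000
  cycle 0 → 1 → 0: weight = 12, length = 2, mean = 12/2 ≈ 6.000
  cycle 0 → 2 → 0: weight = 10, length = 2, mean = 10/2 ≈ 5.000
  cycle 1 → 0 → 1: weight = 12, length = 2, mean = 12/2 ≈ 6.000
Minimum mean = 2.000, attained e.g. along the cycle 0 → 0 with weight 2 and length 1. So λ(A) = 2/1 = 2.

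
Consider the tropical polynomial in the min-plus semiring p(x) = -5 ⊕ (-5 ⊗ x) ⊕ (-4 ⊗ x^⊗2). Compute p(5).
p(5) = -5

A tropical monomial a ⊗ x^⊗i evaluates to a + i · x. Evaluating each term at x = 5:
  Term 0 contributes -5 + 0 · 5 = -5
  Term 1 contributes -5 + 1 · 5 = 0
  Term 2 contributes -4 + 2 · 5 = 6
p(5) = ⊕ of these = min[-5, 0, 6] = -5.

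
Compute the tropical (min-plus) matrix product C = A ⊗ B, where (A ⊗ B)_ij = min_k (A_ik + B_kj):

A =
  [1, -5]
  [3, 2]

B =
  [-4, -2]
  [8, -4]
A ⊗ B =
  [-3, -9]
  [-1, -2]

Apply the min-plus product entry-by-entry:
  C[0][0] = min over k of (A[0][0] + B[0][0] = 1 + -4 = -3, A[0][1] + B[1][0] = -5 + 8 = 3) = -3 (attained at k = 0)
  C[0][1] = min over k of (A[0][0] + B[0][1] = 1 + -2 = -1, A[0][1] + B[1][1] = -5 + -4 = -9) = -9 (attained at k = 1)
  C[1][0] = min over k of (A[1][0] + B[0][0] = 3 + -4 = -1, A[1][1] + B[1][0] = 2 + 8 = 10) = -1 (attained at k = 0)
  C[1][1] = min over k of (A[1][0] + B[0][1] = 3 + -2 = 1, A[1][1] + B[1][1] = 2 + -4 = -2) = -2 (attained at k = 1)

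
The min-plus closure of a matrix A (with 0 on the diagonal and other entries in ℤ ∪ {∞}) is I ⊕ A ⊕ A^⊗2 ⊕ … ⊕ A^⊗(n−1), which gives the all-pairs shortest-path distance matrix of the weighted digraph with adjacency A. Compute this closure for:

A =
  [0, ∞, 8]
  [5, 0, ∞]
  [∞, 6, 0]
Closure =
  [0, 14, 8]
  [5, 0, 13]
  [11, 6, 0]

This is the Floyd-Warshall all-pairs shortest-path computation. For each intermediate vertex k = 0, 1, …, 2, update dist[i][j] ← min(dist[i][j], dist[i][k] + dist[k][j]). The final matrix gives, for each (i, j), the minimum total weight of any directed path from i to j (possibly empty when i = j).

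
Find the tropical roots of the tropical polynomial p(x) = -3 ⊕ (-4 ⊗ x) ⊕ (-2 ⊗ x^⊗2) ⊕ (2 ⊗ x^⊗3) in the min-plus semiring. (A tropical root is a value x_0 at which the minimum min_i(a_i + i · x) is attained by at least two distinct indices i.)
Roots: {-4, -2, 1}

Each tropical root is a break point of the lower envelope of the lines y = a_i + i · x (there are 4 lines, with slopes 0, 1, ..., 3). Only the lines that attain the minimum somewhere contribute to roots; other lines are dominated. Here the surviving (envelope) indices are i = 3, i = 2, i = 1, i = 0.
Intersections between consecutive envelope lines give the roots: for adjacent envelope indices i < j the intersection is x = (a_i − a_j) / (j − i). Reading off the sorted break points: {-4, -2, 1}.
Verification: at each break x_0, at least two indices attain the minimum of min_i(a_i + i · x_0).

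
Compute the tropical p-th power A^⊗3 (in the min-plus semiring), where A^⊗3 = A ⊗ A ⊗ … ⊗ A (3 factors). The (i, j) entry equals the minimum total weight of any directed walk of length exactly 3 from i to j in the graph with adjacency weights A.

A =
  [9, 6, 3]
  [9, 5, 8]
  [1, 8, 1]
A^⊗3 =
  [5, 10, 5]
  [10, 15, 10]
  [3, 8, 3]

Each entry (A^⊗3)_ij equals the minimum over all length-3 walks i = v_0 → v_1 → … → v_3 = j of Σ_t A[v_t][v_{t+1}]. For example, for (i, j) = (0, 2) we minimise over 9 possible intermediate vertex sequences; the minimum is 5, attained along the walk 0 → 2 → 2 → 2.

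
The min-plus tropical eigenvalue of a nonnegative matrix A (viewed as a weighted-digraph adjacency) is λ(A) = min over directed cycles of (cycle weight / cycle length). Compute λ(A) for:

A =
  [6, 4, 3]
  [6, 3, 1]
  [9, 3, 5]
λ(A) = 2

Enumerate directed cycles and compute their means (weight / length). Sample:
  cycle 0 → 0: weight = 6, length = 1, mean = 6/1 ≈ 6.000
  cycle 1 → 1: weight = 3, length = 1, mean = 3/1 ≈ 3.000
  cycle 2 → 2: weight = 5, length = 1, mean = 5/1 ≈ 5.000
  cycle 0 → 1 → 0: weight = 10, length = 2, mean = 10/2 ≈ 5.000
  cycle 0 → 2 → 0: weight = 12, length = 2, mean = 12/2 ≈ 6.000
  cycle 1 → 0 → 1: weight = 10, length = 2, mean = 10/2 ≈ 5.000
Minimum mean = 2.000, attained e.g. along the cycle 1 → 2 → 1 with weight 4 and length 2. So λ(A) = 4/2 = 2.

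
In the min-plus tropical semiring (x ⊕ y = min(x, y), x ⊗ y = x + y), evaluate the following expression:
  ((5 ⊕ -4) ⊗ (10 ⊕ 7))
((5 ⊕ -4) ⊗ (10 ⊕ 7)) = 3

Expand innermost to outermost. Recall ⊕ takes the minimum of its arguments and ⊗ takes their sum. Working out the expression ((5 ⊕ -4) ⊗ (10 ⊕ 7)) gives 3.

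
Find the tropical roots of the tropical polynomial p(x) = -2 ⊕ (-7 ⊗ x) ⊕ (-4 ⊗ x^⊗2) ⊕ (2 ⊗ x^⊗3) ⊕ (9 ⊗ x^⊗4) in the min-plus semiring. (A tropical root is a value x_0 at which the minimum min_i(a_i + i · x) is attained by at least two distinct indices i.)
Roots: {-7, -6, -3, 5}

Each tropical root is a break point of the lower envelope of the lines y = a_i + i · x (there are 5 lines, with slopes 0, 1, ..., 4). Only the lines that attain the minimum somewhere contribute to roots; other lines are dominated. Here the surviving (envelope) indices are i = 4, i = 3, i = 2, i = 1, i = 0.
Intersections between consecutive envelope lines give the roots: for adjacent envelope indices i < j the intersection is x = (a_i − a_j) / (j − i). Reading off the sorted break points: {-7, -6, -3, 5}.
Verification: at each break x_0, at least two indices attain the minimum of min_i(a_i + i · x_0).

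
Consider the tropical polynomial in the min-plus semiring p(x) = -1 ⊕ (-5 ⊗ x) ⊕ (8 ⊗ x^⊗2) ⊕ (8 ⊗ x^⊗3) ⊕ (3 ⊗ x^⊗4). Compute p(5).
p(5) = -1

A tropical monomial a ⊗ x^⊗i evaluates to a + i · x. Evaluating each term at x = 5:
  Term 0 contributes -1 + 0 · 5 = -1
  Term 1 contributes -5 + 1 · 5 = 0
  Term 2 contributes 8 + 2 · 5 = 18
  Term 3 contributes 8 + 3 · 5 = 23
  Term 4 contributes 3 + 4 · 5 = 23
p(5) = ⊕ of these = min[-1, 0, 18, 23, 23] = -1.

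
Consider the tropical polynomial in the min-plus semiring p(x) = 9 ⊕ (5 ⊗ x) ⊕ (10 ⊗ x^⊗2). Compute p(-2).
p(-2) = 3

A tropical monomial a ⊗ x^⊗i evaluates to a + i · x. Evaluating each term at x = -2:
  Term 0 contributes 9 + 0 · -2 = 9
  Term 1 contributes 5 + 1 · -2 = 3
  Term 2 contributes 10 + 2 · -2 = 6
p(-2) = ⊕ of these = min[9, 3, 6] = 3.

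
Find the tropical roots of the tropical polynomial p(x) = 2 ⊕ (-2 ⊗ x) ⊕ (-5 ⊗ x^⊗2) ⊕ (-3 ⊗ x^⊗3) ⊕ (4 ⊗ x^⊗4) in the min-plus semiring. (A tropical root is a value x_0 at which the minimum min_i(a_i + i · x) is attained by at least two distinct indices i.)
Roots: {-7, -2, 3, 4}

Each tropical root is a break point of the lower envelope of the lines y = a_i + i · x (there are 5 lines, with slopes 0, 1, ..., 4). Only the lines that attain the minimum somewhere contribute to roots; other lines are dominated. Here the surviving (envelope) indices are i = 4, i = 3, i = 2, i = 1, i = 0.
Intersections between consecutive envelope lines give the roots: for adjacent envelope indices i < j the intersection is x = (a_i − a_j) / (j − i). Reading off the sorted break points: {-7, -2, 3, 4}.
Verification: at each break x_0, at least two indices attain the minimum of min_i(a_i + i · x_0).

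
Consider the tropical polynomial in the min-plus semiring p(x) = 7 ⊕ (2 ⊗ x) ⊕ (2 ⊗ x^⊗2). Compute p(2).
p(2) = 4

A tropical monomial a ⊗ x^⊗i evaluates to a + i · x. Evaluating each term at x = 2:
  Term 0 contributes 7 + 0 · 2 = 7
  Term 1 contributes 2 + 1 · 2 = 4
  Term 2 contributes 2 + 2 · 2 = 6
p(2) = ⊕ of these = min[7, 4, 6] = 4.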